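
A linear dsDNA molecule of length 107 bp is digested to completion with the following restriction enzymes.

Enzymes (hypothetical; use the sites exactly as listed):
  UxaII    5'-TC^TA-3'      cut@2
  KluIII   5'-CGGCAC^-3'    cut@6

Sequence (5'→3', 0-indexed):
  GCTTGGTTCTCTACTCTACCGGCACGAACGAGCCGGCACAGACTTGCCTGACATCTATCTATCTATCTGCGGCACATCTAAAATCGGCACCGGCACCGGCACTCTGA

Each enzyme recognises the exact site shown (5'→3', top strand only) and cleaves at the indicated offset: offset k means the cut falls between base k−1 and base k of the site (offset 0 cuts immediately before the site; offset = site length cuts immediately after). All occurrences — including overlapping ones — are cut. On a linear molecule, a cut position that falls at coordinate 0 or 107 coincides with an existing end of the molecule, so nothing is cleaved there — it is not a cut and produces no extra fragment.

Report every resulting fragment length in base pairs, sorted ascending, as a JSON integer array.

[3,4,4,5,5,6,6,9,11,12,12,14,16]

Scan for sites:
  UxaII (TCTA, off=2): starts [9, 14, 53, 57, 61, 76] → cuts [11, 16, 55, 59, 63, 78]
  KluIII (CGGCAC, off=6): starts [19, 33, 69, 84, 90, 96] → cuts [25, 39, 75, 90, 96, 102]

Pooled cuts: [11, 16, 25, 39, 55, 59, 63, 75, 78, 90, 96, 102]

Fragment lengths:
  [0,11): 11 bp
  [11,16): 5 bp
  [16,25): 9 bp
  [25,39): 14 bp
  [39,55): 16 bp
  [55,59): 4 bp
  [59,63): 4 bp
  [63,75): 12 bp
  [75,78): 3 bp
  [78,90): 12 bp
  [90,96): 6 bp
  [96,102): 6 bp
  [102,107): 5 bp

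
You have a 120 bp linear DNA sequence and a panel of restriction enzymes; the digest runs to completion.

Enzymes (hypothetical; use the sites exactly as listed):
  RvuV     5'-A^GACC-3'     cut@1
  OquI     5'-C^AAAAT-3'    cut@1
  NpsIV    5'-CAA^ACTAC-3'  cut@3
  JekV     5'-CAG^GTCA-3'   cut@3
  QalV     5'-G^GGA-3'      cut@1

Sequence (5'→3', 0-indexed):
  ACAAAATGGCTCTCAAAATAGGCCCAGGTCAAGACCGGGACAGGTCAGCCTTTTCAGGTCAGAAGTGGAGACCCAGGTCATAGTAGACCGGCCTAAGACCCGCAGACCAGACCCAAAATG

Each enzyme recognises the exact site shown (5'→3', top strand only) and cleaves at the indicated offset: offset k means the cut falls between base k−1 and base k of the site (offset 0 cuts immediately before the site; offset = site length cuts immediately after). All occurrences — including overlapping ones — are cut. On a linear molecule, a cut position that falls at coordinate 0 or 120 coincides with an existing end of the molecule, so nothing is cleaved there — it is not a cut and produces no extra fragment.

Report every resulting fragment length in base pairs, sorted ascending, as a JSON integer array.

[2,5,5,5,5,6,6,7,8,9,11,12,12,13,14]

Scan for sites:
  RvuV (AGACC, off=1): starts [31, 68, 84, 95, 103, 108] → cuts [32, 69, 85, 96, 104, 109]
  OquI (CAAAAT, off=1): starts [1, 13, 113] → cuts [2, 14, 114]
  NpsIV (CAAACTAC, off=3): no sites
  JekV (CAGGTCA, off=3): starts [24, 40, 54, 73] → cuts [27, 43, 57, 76]
  QalV (GGGA, off=1): starts [36] → cuts [37]

Pooled cuts: [2, 14, 27, 32, 37, 43, 57, 69, 76, 85, 96, 104, 109, 114]

Fragment lengths:
  [0,2): 2 bp
  [2,14): 12 bp
  [14,27): 13 bp
  [27,32): 5 bp
  [32,37): 5 bp
  [37,43): 6 bp
  [43,57): 14 bp
  [57,69): 12 bp
  [69,76): 7 bp
  [76,85): 9 bp
  [85,96): 11 bp
  [96,104): 8 bp
  [104,109): 5 bp
  [109,114): 5 bp
  [114,120): 6 bp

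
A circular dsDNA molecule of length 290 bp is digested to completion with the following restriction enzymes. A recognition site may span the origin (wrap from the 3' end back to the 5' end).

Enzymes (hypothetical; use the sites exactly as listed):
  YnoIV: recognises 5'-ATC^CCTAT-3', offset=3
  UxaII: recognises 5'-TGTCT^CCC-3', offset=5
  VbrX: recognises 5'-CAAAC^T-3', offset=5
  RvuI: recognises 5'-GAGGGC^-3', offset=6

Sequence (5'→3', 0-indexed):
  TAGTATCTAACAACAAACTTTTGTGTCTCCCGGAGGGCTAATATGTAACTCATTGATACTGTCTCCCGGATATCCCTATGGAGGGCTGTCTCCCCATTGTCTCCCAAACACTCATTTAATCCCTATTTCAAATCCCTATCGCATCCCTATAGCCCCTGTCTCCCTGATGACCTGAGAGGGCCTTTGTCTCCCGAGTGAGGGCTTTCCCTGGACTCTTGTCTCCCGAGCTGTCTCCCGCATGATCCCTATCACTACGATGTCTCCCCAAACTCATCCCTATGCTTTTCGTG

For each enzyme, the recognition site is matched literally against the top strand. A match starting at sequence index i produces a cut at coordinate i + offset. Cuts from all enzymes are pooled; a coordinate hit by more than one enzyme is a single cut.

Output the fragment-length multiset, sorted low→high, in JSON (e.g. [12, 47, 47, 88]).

[5,5,8,8,10,10,10,11,11,11,12,12,13,13,16,18,19,19,20,26,33]

Site scan:
  YnoIV (ATCCCTAT, off=3): starts [71, 118, 131, 142, 241, 272] → cuts [74, 121, 134, 145, 244, 275]
  UxaII (TGTCTCCC, off=5): starts [23, 59, 86, 97, 156, 184, 216, 228, 257] → cuts [28, 64, 91, 102, 161, 189, 221, 233, 262]
  VbrX (CAAACT, off=5): starts [13, 265] → cuts [18, 270]
  RvuI (GAGGGC, off=6): starts [32, 80, 175, 196] → cuts [38, 86, 181, 202]

Pooled cuts: [18, 28, 38, 64, 74, 86, 91, 102, 121, 134, 145, 161, 181, 189, 202, 221, 233, 244, 262, 270, 275]

Fragment lengths:
  18→28: 10 bp
  28→38: 10 bp
  38→64: 26 bp
  64→74: 10 bp
  74→86: 12 bp
  86→91: 5 bp
  91→102: 11 bp
  102→121: 19 bp
  121→134: 13 bp
  134→145: 11 bp
  145→161: 16 bp
  161→181: 20 bp
  181→189: 8 bp
  189→202: 13 bp
  202→221: 19 bp
  221→233: 12 bp
  233→244: 11 bp
  244→262: 18 bp
  262→270: 8 bp
  270→275: 5 bp
  275→18 (wrap): 290-275+18 = 33 bp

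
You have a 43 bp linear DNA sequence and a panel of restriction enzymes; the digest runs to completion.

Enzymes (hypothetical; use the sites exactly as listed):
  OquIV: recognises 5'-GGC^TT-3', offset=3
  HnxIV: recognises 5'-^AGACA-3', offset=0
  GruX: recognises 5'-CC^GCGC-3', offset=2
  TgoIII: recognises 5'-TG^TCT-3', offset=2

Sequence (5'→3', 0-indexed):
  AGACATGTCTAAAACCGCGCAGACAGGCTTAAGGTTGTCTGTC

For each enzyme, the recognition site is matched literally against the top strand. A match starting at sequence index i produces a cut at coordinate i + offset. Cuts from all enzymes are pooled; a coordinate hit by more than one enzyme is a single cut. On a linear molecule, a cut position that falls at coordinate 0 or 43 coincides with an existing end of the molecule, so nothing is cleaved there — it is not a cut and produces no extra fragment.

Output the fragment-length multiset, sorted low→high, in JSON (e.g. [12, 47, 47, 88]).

Site scan:
  OquIV (GGCTT, off=3): starts [25] → cuts [28]
  HnxIV (AGACA, off=0): starts [0, 20] → cuts [20] (position 0 is a terminus of the linear molecule — no cut)
  GruX (CCGCGC, off=2): starts [14] → cuts [16]
  TgoIII (TGTCT, off=2): starts [5, 35] → cuts [7, 37]

All cut coordinates (distinct, sorted): [7, 16, 20, 28, 37]

Fragments:
  [0,7): 7 bp
  [7,16): 9 bp
  [16,20): 4 bp
  [20,28): 8 bp
  [28,37): 9 bp
  [37,43): 6 bp

[4,6,7,8,9,9]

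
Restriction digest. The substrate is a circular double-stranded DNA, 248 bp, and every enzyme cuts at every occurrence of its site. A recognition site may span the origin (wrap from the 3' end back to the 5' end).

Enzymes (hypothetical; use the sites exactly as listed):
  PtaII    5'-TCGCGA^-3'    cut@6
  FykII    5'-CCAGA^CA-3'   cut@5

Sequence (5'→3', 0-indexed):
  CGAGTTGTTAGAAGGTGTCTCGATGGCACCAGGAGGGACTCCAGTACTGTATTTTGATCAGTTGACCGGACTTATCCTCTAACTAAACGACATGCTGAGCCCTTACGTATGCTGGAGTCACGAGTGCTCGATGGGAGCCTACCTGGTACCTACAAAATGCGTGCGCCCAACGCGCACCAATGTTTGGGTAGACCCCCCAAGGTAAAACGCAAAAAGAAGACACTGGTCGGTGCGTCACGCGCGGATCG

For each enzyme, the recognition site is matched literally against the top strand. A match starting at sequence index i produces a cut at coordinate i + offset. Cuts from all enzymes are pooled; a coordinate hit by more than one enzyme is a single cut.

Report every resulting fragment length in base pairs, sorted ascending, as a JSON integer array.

[248]

Per-enzyme occurrences:
  PtaII TCGCGA/6: at [245] ⇒ [3]
  FykII (CCAGACA, off=5): no sites

Pooled cuts: [3]

Fragment lengths:
  3→3 (wrap): 248-3+3 = 248 bp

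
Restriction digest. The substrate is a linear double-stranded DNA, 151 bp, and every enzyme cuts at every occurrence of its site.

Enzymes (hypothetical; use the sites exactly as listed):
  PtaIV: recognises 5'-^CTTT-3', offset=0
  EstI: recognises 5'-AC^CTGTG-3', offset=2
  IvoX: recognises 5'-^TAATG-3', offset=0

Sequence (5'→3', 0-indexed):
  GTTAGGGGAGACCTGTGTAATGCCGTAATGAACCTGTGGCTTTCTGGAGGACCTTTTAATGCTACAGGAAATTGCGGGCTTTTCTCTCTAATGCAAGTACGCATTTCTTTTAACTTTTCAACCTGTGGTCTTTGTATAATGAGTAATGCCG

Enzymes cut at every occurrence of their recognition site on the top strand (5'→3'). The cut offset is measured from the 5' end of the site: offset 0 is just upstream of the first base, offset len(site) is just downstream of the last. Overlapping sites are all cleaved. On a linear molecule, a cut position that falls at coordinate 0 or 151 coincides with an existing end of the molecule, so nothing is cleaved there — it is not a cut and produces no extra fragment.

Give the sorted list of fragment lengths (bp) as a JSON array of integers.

Per-enzyme occurrences:
  PtaIV CTTT/0: at [39, 52, 78, 106, 113, 129] ⇒ [39, 52, 78, 106, 113, 129]
  EstI ACCTGTG/2: at [10, 31, 120] ⇒ [12, 33, 122]
  IvoX TAATG/0: at [17, 25, 56, 88, 136, 143] ⇒ [17, 25, 56, 88, 136, 143]

Pooled cuts: [12, 17, 25, 33, 39, 52, 56, 78, 88, 106, 113, 122, 129, 136, 143]

Fragments:
  [0,12): 12 bp
  [12,17): 5 bp
  [17,25): 8 bp
  [25,33): 8 bp
  [33,39): 6 bp
  [39,52): 13 bp
  [52,56): 4 bp
  [56,78): 22 bp
  [78,88): 10 bp
  [88,106): 18 bp
  [106,113): 7 bp
  [113,122): 9 bp
  [122,129): 7 bp
  [129,136): 7 bp
  [136,143): 7 bp
  [143,151): 8 bp

[4,5,6,7,7,7,7,8,8,8,9,10,12,13,18,22]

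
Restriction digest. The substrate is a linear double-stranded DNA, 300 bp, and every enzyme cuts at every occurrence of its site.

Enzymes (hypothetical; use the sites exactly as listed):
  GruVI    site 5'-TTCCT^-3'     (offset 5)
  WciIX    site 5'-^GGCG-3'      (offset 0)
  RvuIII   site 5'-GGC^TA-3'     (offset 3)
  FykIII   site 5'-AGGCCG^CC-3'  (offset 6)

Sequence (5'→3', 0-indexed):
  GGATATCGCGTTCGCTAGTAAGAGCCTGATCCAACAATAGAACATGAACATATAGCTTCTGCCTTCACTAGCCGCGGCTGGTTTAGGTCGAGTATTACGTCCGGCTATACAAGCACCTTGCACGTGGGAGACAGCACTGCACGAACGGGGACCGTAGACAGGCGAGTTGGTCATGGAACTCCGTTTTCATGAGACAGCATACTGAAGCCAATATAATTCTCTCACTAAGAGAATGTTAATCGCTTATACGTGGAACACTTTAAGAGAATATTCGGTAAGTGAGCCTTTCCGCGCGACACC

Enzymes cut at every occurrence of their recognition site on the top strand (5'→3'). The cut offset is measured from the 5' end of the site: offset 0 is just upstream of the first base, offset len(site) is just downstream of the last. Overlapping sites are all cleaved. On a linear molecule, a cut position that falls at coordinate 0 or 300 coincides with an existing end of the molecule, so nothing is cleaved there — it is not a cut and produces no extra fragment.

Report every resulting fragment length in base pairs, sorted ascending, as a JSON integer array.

[55,105,140]

Per-enzyme occurrences:
  GruVI (TTCCT, off=5): no sites
  WciIX (GGCG, off=0): starts [160] → cuts [160]
  RvuIII (GGCTA, off=3): starts [102] → cuts [105]
  FykIII (AGGCCGCC, off=6): no sites

All cut coordinates (distinct, sorted): [105, 160]

Fragments:
  [0,105): 105 bp
  [105,160): 55 bp
  [160,300): 140 bp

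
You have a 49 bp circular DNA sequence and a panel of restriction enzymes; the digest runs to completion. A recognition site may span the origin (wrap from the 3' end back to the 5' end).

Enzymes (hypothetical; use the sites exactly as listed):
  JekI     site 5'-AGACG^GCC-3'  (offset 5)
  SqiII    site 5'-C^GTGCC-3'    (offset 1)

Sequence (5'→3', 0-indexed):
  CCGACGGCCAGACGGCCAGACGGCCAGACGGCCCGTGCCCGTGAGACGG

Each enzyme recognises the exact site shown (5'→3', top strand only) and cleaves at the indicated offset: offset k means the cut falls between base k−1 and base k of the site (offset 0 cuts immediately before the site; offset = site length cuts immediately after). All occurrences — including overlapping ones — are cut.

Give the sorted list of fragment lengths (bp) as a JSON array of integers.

Scan for sites:
  JekI AGACGGCC/5: at [9, 17, 25, 43] ⇒ [14, 22, 30, 48]
  SqiII CGTGCC/1: at [33] ⇒ [34]

Pooled cuts: [14, 22, 30, 34, 48]

Fragment lengths:
  14→22: 8 bp
  22→30: 8 bp
  30→34: 4 bp
  34→48: 14 bp
  48→14 (wrap): 49-48+14 = 15 bp

[4,8,8,14,15]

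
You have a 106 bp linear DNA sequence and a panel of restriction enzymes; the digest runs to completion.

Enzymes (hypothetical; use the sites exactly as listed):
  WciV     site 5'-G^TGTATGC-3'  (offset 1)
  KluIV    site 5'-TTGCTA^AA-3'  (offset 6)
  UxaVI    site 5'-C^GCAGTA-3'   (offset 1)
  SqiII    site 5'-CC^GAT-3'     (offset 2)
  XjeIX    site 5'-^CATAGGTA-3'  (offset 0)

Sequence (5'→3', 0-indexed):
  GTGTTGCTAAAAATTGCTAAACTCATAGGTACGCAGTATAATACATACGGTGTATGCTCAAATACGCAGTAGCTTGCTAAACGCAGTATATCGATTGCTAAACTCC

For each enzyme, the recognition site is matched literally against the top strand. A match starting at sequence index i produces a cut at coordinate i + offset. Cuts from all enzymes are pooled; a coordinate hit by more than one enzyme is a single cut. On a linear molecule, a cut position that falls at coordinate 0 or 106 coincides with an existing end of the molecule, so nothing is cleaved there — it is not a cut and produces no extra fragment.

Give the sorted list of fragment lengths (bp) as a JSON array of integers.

Per-enzyme occurrences:
  WciV GTGTATGC/1: at [49] ⇒ [50]
  KluIV TTGCTAAA/6: at [3, 13, 73, 94] ⇒ [9, 19, 79, 100]
  UxaVI CGCAGTA/1: at [31, 64, 81] ⇒ [32, 65, 82]
  SqiII (CCGAT, off=2): no sites
  XjeIX CATAGGTA/0: at [23] ⇒ [23]

All cut coordinates (distinct, sorted): [9, 19, 23, 32, 50, 65, 79, 82, 100]

Fragment lengths:
  [0,9): 9 bp
  [9,19): 10 bp
  [19,23): 4 bp
  [23,32): 9 bp
  [32,50): 18 bp
  [50,65): 15 bp
  [65,79): 14 bp
  [79,82): 3 bp
  [82,100): 18 bp
  [100,106): 6 bp

[3,4,6,9,9,10,14,15,18,18]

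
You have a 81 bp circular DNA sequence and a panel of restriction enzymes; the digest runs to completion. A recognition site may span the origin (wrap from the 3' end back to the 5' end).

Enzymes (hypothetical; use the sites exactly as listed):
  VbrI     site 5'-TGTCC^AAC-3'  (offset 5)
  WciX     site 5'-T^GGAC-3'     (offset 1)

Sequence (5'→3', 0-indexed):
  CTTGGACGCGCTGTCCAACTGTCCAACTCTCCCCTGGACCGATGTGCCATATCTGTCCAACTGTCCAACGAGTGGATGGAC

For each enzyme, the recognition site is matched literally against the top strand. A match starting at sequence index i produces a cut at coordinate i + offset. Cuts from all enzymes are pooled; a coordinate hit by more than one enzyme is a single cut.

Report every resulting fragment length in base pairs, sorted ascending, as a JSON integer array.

[7,8,8,11,11,13,23]

Per-enzyme occurrences:
  VbrI TGTCCAAC/5: at [11, 19, 53, 61] ⇒ [16, 24, 58, 66]
  WciX TGGAC/1: at [2, 34, 76] ⇒ [3, 35, 77]

Pooled cuts: [3, 16, 24, 35, 58, 66, 77]

Fragment lengths:
  3→16: 13 bp
  16→24: 8 bp
  24→35: 11 bp
  35→58: 23 bp
  58→66: 8 bp
  66→77: 11 bp
  77→3 (wrap): 81-77+3 = 7 bp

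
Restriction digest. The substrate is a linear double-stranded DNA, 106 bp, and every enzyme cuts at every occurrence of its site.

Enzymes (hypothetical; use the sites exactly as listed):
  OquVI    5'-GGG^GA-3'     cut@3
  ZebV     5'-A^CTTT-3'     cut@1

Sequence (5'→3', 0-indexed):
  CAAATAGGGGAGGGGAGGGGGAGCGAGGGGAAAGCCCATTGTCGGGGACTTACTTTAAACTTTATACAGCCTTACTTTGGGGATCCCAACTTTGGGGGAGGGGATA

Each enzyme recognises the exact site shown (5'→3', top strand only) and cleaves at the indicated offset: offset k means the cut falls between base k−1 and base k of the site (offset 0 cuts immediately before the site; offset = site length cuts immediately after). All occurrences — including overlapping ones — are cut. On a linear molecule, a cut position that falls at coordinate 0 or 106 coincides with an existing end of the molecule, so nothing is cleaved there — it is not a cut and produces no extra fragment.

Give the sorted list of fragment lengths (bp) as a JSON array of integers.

Site scan:
  OquVI (GGGGA, off=3): starts [6, 11, 17, 26, 43, 78, 94, 99] → cuts [9, 14, 20, 29, 46, 81, 97, 102]
  ZebV (ACTTT, off=1): starts [51, 58, 73, 88] → cuts [52, 59, 74, 89]

All cut coordinates (distinct, sorted): [9, 14, 20, 29, 46, 52, 59, 74, 81, 89, 97, 102]

Fragments:
  [0,9): 9 bp
  [9,14): 5 bp
  [14,20): 6 bp
  [20,29): 9 bp
  [29,46): 17 bp
  [46,52): 6 bp
  [52,59): 7 bp
  [59,74): 15 bp
  [74,81): 7 bp
  [81,89): 8 bp
  [89,97): 8 bp
  [97,102): 5 bp
  [102,106): 4 bp

[4,5,5,6,6,7,7,8,8,9,9,15,17]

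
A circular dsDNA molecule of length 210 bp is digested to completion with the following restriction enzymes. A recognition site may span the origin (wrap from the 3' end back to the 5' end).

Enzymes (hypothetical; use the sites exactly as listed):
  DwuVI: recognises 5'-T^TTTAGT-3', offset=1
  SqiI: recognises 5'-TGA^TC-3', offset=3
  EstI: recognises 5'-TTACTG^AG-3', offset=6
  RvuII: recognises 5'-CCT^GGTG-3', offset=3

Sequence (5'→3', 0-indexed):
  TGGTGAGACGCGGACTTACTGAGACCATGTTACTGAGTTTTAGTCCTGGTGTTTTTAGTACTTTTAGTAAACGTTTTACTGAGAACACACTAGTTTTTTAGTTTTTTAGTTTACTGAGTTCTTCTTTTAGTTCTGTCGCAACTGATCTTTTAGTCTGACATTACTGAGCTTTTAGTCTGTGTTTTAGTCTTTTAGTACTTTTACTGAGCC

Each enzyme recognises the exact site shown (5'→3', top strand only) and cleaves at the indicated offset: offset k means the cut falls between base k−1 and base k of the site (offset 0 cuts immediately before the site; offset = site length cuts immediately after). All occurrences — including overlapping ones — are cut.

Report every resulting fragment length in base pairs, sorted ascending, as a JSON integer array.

Site scan:
  DwuVI (TTTTAGT, off=1): starts [37, 52, 61, 95, 103, 124, 147, 169, 181, 189] → cuts [38, 53, 62, 96, 104, 125, 148, 170, 182, 190]
  SqiI (TGATC, off=3): starts [142] → cuts [145]
  EstI (TTACTGAG, off=6): starts [15, 29, 75, 110, 160, 200] → cuts [21, 35, 81, 116, 166, 206]
  RvuII (CCTGGTG, off=3): starts [44, 208] → cuts [1, 47]

All cut coordinates (distinct, sorted): [1, 21, 35, 38, 47, 53, 62, 81, 96, 104, 116, 125, 145, 148, 166, 170, 182, 190, 206]

Fragments:
  1→21: 20 bp
  21→35: 14 bp
  35→38: 3 bp
  38→47: 9 bp
  47→53: 6 bp
  53→62: 9 bp
  62→81: 19 bp
  81→96: 15 bp
  96→104: 8 bp
  104→116: 12 bp
  116→125: 9 bp
  125→145: 20 bp
  145→148: 3 bp
  148→166: 18 bp
  166→170: 4 bp
  170→182: 12 bp
  182→190: 8 bp
  190→206: 16 bp
  206→1 (wrap): 210-206+1 = 5 bp

[3,3,4,5,6,8,8,9,9,9,12,12,14,15,16,18,19,20,20]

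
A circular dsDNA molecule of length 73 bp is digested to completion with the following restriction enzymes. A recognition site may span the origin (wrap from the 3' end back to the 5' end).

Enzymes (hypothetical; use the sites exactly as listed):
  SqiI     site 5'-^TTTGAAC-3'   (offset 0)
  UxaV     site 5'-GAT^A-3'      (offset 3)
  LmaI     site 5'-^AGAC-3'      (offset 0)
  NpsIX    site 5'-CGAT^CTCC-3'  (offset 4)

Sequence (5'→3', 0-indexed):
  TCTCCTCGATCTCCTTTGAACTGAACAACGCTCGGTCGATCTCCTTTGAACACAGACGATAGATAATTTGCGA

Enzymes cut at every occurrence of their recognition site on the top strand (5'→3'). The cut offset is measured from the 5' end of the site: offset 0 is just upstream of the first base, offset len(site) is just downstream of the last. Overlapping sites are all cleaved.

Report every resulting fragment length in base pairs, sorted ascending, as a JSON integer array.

[4,4,4,7,9,9,10,26]

Per-enzyme occurrences:
  SqiI TTTGAAC/0: at [14, 44] ⇒ [14, 44]
  UxaV GATA/3: at [57, 61] ⇒ [60, 64]
  LmaI AGAC/0: at [53] ⇒ [53]
  NpsIX CGATCTCC/4: at [6, 36, 70] ⇒ [1, 10, 40]

All cut coordinates (distinct, sorted): [1, 10, 14, 40, 44, 53, 60, 64]

Fragment lengths:
  1→10: 9 bp
  10→14: 4 bp
  14→40: 26 bp
  40→44: 4 bp
  44→53: 9 bp
  53→60: 7 bp
  60→64: 4 bp
  64→1 (wrap): 73-64+1 = 10 bp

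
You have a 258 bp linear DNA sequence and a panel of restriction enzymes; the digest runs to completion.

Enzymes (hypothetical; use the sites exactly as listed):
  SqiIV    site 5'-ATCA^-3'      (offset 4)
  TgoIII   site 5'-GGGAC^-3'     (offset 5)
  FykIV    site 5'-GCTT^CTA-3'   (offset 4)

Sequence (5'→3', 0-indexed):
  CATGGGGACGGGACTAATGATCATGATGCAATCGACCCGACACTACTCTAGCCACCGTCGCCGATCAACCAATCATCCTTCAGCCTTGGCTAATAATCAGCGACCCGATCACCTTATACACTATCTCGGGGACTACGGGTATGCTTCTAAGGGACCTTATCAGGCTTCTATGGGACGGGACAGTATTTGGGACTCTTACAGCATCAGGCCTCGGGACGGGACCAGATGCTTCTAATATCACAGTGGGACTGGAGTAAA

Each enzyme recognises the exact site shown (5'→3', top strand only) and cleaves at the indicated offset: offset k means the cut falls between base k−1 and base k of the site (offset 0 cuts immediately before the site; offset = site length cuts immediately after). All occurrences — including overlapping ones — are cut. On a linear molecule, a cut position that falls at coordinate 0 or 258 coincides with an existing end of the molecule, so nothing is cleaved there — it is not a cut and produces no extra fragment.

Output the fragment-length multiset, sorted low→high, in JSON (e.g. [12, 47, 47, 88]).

[5,5,5,5,7,8,9,9,9,9,9,9,9,9,11,12,12,13,13,22,24,44]

Site scan:
  SqiIV ATCA/4: at [19, 63, 71, 95, 107, 158, 202, 236] ⇒ [23, 67, 75, 99, 111, 162, 206, 240]
  TgoIII GGGAC/5: at [4, 9, 128, 150, 171, 176, 188, 212, 217, 244] ⇒ [9, 14, 133, 155, 176, 181, 193, 217, 222, 249]
  FykIV GCTTCTA/4: at [142, 163, 227] ⇒ [146, 167, 231]

All cut coordinates (distinct, sorted): [9, 14, 23, 67, 75, 99, 111, 133, 146, 155, 162, 167, 176, 181, 193, 206, 217, 222, 231, 240, 249]

Fragment lengths:
  [0,9): 9 bp
  [9,14): 5 bp
  [14,23): 9 bp
  [23,67): 44 bp
  [67,75): 8 bp
  [75,99): 24 bp
  [99,111): 12 bp
  [111,133): 22 bp
  [133,146): 13 bp
  [146,155): 9 bp
  [155,162): 7 bp
  [162,167): 5 bp
  [167,176): 9 bp
  [176,181): 5 bp
  [181,193): 12 bp
  [193,206): 13 bp
  [206,217): 11 bp
  [217,222): 5 bp
  [222,231): 9 bp
  [231,240): 9 bp
  [240,249): 9 bp
  [249,258): 9 bp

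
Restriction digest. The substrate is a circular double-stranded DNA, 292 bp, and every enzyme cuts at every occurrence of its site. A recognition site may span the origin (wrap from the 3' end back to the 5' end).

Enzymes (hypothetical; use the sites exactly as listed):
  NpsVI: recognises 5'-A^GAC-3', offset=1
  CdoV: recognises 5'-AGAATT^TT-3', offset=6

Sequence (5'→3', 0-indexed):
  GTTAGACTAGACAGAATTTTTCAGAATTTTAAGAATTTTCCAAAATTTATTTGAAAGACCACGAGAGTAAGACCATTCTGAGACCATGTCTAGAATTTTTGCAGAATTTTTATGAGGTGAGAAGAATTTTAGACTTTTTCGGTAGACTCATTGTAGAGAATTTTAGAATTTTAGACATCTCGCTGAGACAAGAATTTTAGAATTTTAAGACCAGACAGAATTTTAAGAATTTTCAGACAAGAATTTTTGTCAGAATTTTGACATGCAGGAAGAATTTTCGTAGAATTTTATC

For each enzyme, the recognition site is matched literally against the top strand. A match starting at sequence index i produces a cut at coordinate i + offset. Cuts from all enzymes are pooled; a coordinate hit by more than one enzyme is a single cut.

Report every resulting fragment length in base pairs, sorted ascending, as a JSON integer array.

[3,3,4,4,5,5,8,8,9,9,9,9,9,10,10,10,11,11,11,12,13,13,14,16,18,19,19,20]

Per-enzyme occurrences:
  NpsVI (AGAC, off=1): starts [3, 8, 55, 69, 80, 130, 143, 172, 185, 207, 212, 234] → cuts [4, 9, 56, 70, 81, 131, 144, 173, 186, 208, 213, 235]
  CdoV (AGAATTTT, off=6): starts [12, 22, 31, 91, 102, 122, 156, 164, 190, 198, 216, 225, 239, 251, 270, 281] → cuts [18, 28, 37, 97, 108, 128, 162, 170, 196, 204, 222, 231, 245, 257, 276, 287]

Pooled cuts: [4, 9, 18, 28, 37, 56, 70, 81, 97, 108, 128, 131, 144, 162, 170, 173, 186, 196, 204, 208, 213, 222, 231, 235, 245, 257, 276, 287]

Fragments:
  4→9: 5 bp
  9→18: 9 bp
  18→28: 10 bp
  28→37: 9 bp
  37→56: 19 bp
  56→70: 14 bp
  70→81: 11 bp
  81→97: 16 bp
  97→108: 11 bp
  108→128: 20 bp
  128→131: 3 bp
  131→144: 13 bp
  144→162: 18 bp
  162→170: 8 bp
  170→173: 3 bp
  173→186: 13 bp
  186→196: 10 bp
  196→204: 8 bp
  204→208: 4 bp
  208→213: 5 bp
  213→222: 9 bp
  222→231: 9 bp
  231→235: 4 bp
  235→245: 10 bp
  245→257: 12 bp
  257→276: 19 bp
  276→287: 11 bp
  287→4 (wrap): 292-287+4 = 9 bp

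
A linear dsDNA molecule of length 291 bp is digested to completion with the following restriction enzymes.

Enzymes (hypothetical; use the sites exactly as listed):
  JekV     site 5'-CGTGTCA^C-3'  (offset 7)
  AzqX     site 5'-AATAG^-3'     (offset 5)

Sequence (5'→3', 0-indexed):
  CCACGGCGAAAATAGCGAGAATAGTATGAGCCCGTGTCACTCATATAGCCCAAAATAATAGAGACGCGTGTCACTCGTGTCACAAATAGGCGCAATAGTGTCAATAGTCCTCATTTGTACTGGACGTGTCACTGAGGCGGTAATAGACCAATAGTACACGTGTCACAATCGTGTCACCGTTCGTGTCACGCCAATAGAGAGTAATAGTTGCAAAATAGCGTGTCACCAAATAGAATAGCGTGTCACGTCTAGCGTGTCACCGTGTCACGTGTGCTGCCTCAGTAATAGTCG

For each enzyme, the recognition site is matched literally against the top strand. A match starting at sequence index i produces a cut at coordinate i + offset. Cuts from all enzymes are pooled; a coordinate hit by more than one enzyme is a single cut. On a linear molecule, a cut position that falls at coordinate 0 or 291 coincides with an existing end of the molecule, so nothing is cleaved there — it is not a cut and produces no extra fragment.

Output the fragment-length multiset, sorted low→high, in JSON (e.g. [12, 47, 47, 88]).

Scan for sites:
  JekV (CGTGTCAC, off=7): starts [32, 66, 75, 124, 158, 169, 181, 218, 238, 252, 260] → cuts [39, 73, 82, 131, 165, 176, 188, 225, 245, 259, 267]
  AzqX (AATAG, off=5): starts [10, 19, 56, 84, 93, 102, 141, 149, 192, 202, 213, 228, 233, 283] → cuts [15, 24, 61, 89, 98, 107, 146, 154, 197, 207, 218, 233, 238, 288]

All cut coordinates (distinct, sorted): [15, 24, 39, 61, 73, 82, 89, 98, 107, 131, 146, 154, 165, 176, 188, 197, 207, 218, 225, 233, 238, 245, 259, 267, 288]

Fragment lengths:
  [0,15): 15 bp
  [15,24): 9 bp
  [24,39): 15 bp
  [39,61): 22 bp
  [61,73): 12 bp
  [73,82): 9 bp
  [82,89): 7 bp
  [89,98): 9 bp
  [98,107): 9 bp
  [107,131): 24 bp
  [131,146): 15 bp
  [146,154): 8 bp
  [154,165): 11 bp
  [165,176): 11 bp
  [176,188): 12 bp
  [188,197): 9 bp
  [197,207): 10 bp
  [207,218): 11 bp
  [218,225): 7 bp
  [225,233): 8 bp
  [233,238): 5 bp
  [238,245): 7 bp
  [245,259): 14 bp
  [259,267): 8 bp
  [267,288): 21 bp
  [288,291): 3 bp

[3,5,7,7,7,8,8,8,9,9,9,9,9,10,11,11,11,12,12,14,15,15,15,21,22,24]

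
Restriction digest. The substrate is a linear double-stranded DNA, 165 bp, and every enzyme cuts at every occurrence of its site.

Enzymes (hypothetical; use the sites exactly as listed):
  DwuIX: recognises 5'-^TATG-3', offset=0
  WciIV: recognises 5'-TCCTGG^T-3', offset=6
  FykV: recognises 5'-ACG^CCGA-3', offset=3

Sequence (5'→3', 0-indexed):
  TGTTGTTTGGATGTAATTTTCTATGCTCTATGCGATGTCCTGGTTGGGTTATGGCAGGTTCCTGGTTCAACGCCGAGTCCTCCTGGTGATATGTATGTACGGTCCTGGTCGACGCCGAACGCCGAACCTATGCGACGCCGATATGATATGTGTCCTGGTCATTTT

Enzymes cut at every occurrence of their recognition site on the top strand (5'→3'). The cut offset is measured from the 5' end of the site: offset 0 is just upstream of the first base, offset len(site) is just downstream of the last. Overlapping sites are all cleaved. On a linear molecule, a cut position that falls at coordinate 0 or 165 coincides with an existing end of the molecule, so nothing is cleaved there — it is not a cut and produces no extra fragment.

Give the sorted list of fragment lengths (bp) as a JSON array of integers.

[3,4,4,5,6,6,7,7,7,7,7,9,12,14,15,15,16,21]

Per-enzyme occurrences:
  DwuIX (TATG, off=0): starts [21, 28, 49, 89, 93, 128, 141, 146] → cuts [21, 28, 49, 89, 93, 128, 141, 146]
  WciIV (TCCTGGT, off=6): starts [37, 59, 80, 102, 152] → cuts [43, 65, 86, 108, 158]
  FykV (ACGCCGA, off=3): starts [69, 111, 118, 134] → cuts [72, 114, 121, 137]

Pooled cuts: [21, 28, 43, 49, 65, 72, 86, 89, 93, 108, 114, 121, 128, 137, 141, 146, 158]

Fragment lengths:
  [0,21): 21 bp
  [21,28): 7 bp
  [28,43): 15 bp
  [43,49): 6 bp
  [49,65): 16 bp
  [65,72): 7 bp
  [72,86): 14 bp
  [86,89): 3 bp
  [89,93): 4 bp
  [93,108): 15 bp
  [108,114): 6 bp
  [114,121): 7 bp
  [121,128): 7 bp
  [128,137): 9 bp
  [137,141): 4 bp
  [141,146): 5 bp
  [146,158): 12 bp
  [158,165): 7 bp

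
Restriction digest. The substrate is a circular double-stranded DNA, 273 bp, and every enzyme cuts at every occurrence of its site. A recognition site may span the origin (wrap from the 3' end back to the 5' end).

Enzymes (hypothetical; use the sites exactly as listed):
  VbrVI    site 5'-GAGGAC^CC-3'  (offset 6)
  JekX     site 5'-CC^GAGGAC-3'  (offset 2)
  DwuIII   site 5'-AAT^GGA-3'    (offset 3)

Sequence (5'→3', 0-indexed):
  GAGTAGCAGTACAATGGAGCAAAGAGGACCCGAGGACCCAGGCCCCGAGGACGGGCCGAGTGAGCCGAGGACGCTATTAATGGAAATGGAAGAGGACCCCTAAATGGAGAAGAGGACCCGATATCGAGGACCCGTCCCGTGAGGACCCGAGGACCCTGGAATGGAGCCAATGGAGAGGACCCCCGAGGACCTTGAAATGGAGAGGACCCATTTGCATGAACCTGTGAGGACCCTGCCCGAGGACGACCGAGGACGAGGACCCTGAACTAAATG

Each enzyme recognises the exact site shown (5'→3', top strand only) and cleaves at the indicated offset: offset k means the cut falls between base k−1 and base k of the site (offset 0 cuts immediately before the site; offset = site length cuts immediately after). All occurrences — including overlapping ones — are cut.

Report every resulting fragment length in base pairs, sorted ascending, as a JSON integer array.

[2,2,4,6,6,6,7,8,8,9,9,9,9,10,10,12,12,12,14,14,14,15,15,16,20,24]

Site scan:
  VbrVI GAGGACCC/6: at [23, 31, 91, 111, 125, 140, 148, 174, 201, 225, 254] ⇒ [29, 37, 97, 117, 131, 146, 154, 180, 207, 231, 260]
  JekX CCGAGGAC/2: at [29, 44, 64, 146, 182, 236, 246] ⇒ [31, 46, 66, 148, 184, 238, 248]
  DwuIII AATGGA/3: at [12, 78, 84, 102, 159, 168, 195, 269] ⇒ [15, 81, 87, 105, 162, 171, 198, 272]

Pooled cuts: [15, 29, 31, 37, 46, 66, 81, 87, 97, 105, 117, 131, 146, 148, 154, 162, 171, 180, 184, 198, 207, 231, 238, 248, 260, 272]

Fragments:
  15→29: 14 bp
  29→31: 2 bp
  31→37: 6 bp
  37→46: 9 bp
  46→66: 20 bp
  66→81: 15 bp
  81→87: 6 bp
  87→97: 10 bp
  97→105: 8 bp
  105→117: 12 bp
  117→131: 14 bp
  131→146: 15 bp
  146→148: 2 bp
  148→154: 6 bp
  154→162: 8 bp
  162→171: 9 bp
  171→180: 9 bp
  180→184: 4 bp
  184→198: 14 bp
  198→207: 9 bp
  207→231: 24 bp
  231→238: 7 bp
  238→248: 10 bp
  248→260: 12 bp
  260→272: 12 bp
  272→15 (wrap): 273-272+15 = 16 bp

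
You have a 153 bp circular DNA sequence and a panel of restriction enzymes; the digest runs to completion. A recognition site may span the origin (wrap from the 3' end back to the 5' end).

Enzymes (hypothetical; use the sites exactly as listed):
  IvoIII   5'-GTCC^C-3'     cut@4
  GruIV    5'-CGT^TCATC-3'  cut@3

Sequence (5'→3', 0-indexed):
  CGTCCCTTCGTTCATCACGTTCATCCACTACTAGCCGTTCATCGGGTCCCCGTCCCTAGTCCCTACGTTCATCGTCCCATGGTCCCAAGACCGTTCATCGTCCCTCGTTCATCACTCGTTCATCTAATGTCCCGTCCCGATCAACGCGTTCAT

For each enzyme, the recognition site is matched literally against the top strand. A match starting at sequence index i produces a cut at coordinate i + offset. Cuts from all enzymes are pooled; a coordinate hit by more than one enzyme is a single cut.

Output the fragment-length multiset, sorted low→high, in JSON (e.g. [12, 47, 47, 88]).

Per-enzyme occurrences:
  IvoIII (GTCCC, off=4): starts [1, 45, 51, 58, 73, 81, 99, 128, 133] → cuts [5, 49, 55, 62, 77, 85, 103, 132, 137]
  GruIV (CGTTCATC, off=3): starts [8, 17, 35, 65, 91, 105, 116, 146] → cuts [11, 20, 38, 68, 94, 108, 119, 149]

Pooled cuts: [5, 11, 20, 38, 49, 55, 62, 68, 77, 85, 94, 103, 108, 119, 132, 137, 149]

Fragments:
  5→11: 6 bp
  11→20: 9 bp
  20→38: 18 bp
  38→49: 11 bp
  49→55: 6 bp
  55→62: 7 bp
  62→68: 6 bp
  68→77: 9 bp
  77→85: 8 bp
  85→94: 9 bp
  94→103: 9 bp
  103→108: 5 bp
  108→119: 11 bp
  119→132: 13 bp
  132→137: 5 bp
  137→149: 12 bp
  149→5 (wrap): 153-149+5 = 9 bp

[5,5,6,6,6,7,8,9,9,9,9,9,11,11,12,13,18]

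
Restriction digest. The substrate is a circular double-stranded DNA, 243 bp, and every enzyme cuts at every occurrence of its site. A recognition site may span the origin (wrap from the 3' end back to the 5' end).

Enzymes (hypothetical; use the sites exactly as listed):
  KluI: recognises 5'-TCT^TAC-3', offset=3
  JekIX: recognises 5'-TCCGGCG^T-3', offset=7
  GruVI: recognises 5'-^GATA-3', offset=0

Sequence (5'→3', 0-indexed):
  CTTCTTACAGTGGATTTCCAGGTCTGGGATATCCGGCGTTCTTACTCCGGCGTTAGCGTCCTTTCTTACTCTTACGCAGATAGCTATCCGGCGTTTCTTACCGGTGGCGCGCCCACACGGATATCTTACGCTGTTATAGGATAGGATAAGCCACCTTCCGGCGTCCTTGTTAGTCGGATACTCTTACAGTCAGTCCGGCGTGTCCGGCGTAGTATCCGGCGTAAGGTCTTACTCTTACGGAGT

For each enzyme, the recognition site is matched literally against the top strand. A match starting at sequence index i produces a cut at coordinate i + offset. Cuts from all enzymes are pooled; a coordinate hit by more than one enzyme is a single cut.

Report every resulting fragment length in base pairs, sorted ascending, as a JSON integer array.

Site scan:
  KluI (TCTTAC, off=3): starts [2, 39, 63, 69, 95, 123, 181, 226, 232] → cuts [5, 42, 66, 72, 98, 126, 184, 229, 235]
  JekIX (TCCGGCGT, off=7): starts [31, 45, 86, 156, 193, 202, 214] → cuts [38, 52, 93, 163, 200, 209, 221]
  GruVI (GATA, off=0): starts [27, 78, 119, 139, 144, 176] → cuts [27, 78, 119, 139, 144, 176]

All cut coordinates (distinct, sorted): [5, 27, 38, 42, 52, 66, 72, 78, 93, 98, 119, 126, 139, 144, 163, 176, 184, 200, 209, 221, 229, 235]

Fragments:
  5→27: 22 bp
  27→38: 11 bp
  38→42: 4 bp
  42→52: 10 bp
  52→66: 14 bp
  66→72: 6 bp
  72→78: 6 bp
  78→93: 15 bp
  93→98: 5 bp
  98→119: 21 bp
  119→126: 7 bp
  126→139: 13 bp
  139→144: 5 bp
  144→163: 19 bp
  163→176: 13 bp
  176→184: 8 bp
  184→200: 16 bp
  200→209: 9 bp
  209→221: 12 bp
  221→229: 8 bp
  229→235: 6 bp
  235→5 (wrap): 243-235+5 = 13 bp

[4,5,5,6,6,6,7,8,8,9,10,11,12,13,13,13,14,15,16,19,21,22]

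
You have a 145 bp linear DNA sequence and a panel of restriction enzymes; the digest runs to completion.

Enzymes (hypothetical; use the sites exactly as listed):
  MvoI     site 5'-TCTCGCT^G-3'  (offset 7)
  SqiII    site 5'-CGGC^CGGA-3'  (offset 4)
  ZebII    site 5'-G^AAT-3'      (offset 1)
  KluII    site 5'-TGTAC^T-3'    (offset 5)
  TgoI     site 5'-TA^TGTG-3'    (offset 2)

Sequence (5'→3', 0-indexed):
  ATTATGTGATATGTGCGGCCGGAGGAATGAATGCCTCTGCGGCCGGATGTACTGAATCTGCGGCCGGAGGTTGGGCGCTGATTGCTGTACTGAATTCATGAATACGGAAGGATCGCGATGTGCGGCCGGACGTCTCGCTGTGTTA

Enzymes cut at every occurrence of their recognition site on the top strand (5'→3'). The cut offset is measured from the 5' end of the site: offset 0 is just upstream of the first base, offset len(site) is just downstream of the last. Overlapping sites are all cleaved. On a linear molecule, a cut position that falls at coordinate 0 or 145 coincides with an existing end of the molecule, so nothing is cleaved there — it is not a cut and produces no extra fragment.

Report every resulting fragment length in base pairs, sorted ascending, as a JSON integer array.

[2,2,4,4,6,6,7,8,8,9,10,13,14,26,26]

Per-enzyme occurrences:
  MvoI (TCTCGCTG, off=7): starts [132] → cuts [139]
  SqiII (CGGCCGGA, off=4): starts [15, 39, 60, 122] → cuts [19, 43, 64, 126]
  ZebII (GAAT, off=1): starts [24, 28, 53, 91, 99] → cuts [25, 29, 54, 92, 100]
  KluII (TGTACT, off=5): starts [47, 85] → cuts [52, 90]
  TgoI (TATGTG, off=2): starts [2, 9] → cuts [4, 11]

All cut coordinates (distinct, sorted): [4, 11, 19, 25, 29, 43, 52, 54, 64, 90, 92, 100, 126, 139]

Fragments:
  [0,4): 4 bp
  [4,11): 7 bp
  [11,19): 8 bp
  [19,25): 6 bp
  [25,29): 4 bp
  [29,43): 14 bp
  [43,52): 9 bp
  [52,54): 2 bp
  [54,64): 10 bp
  [64,90): 26 bp
  [90,92): 2 bp
  [92,100): 8 bp
  [100,126): 26 bp
  [126,139): 13 bp
  [139,145): 6 bp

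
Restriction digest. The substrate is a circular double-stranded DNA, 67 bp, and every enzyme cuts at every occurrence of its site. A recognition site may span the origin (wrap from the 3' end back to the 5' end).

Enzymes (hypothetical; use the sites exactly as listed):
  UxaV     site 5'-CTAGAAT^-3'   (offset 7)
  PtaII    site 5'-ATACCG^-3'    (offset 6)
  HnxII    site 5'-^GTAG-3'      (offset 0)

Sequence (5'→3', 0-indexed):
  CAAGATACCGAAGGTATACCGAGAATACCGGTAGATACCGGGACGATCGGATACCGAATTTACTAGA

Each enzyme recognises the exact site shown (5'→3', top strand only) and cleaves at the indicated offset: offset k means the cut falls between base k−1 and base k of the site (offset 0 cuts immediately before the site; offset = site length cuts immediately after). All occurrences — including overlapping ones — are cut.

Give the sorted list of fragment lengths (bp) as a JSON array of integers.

Per-enzyme occurrences:
  UxaV (CTAGAAT, off=7): no sites
  PtaII ATACCG/6: at [4, 15, 24, 34, 50] ⇒ [10, 21, 30, 40, 56]
  HnxII GTAG/0: at [30] ⇒ [30]

Pooled cuts: [10, 21, 30, 40, 56]

Fragment lengths:
  10→21: 11 bp
  21→30: 9 bp
  30→40: 10 bp
  40→56: 16 bp
  56→10 (wrap): 67-56+10 = 21 bp

[9,10,11,16,21]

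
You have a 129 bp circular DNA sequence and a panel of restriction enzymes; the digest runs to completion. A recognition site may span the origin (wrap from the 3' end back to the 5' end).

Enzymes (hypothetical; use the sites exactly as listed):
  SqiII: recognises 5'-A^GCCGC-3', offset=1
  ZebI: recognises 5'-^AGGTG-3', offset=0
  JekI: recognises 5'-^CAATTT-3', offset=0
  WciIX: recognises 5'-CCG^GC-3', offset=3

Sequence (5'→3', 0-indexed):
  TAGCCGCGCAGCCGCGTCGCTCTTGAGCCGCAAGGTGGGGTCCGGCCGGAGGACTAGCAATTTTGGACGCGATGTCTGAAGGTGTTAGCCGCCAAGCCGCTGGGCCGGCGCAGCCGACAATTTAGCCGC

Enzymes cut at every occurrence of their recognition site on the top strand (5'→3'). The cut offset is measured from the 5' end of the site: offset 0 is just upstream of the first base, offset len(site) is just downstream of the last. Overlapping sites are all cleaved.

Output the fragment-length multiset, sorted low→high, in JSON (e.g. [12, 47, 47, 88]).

Per-enzyme occurrences:
  SqiII AGCCGC/1: at [1, 9, 25, 86, 94, 123] ⇒ [2, 10, 26, 87, 95, 124]
  ZebI AGGTG/0: at [32, 79] ⇒ [32, 79]
  JekI CAATTT/0: at [57, 117] ⇒ [57, 117]
  WciIX CCGGC/3: at [41, 104] ⇒ [44, 107]

All cut coordinates (distinct, sorted): [2, 10, 26, 32, 44, 57, 79, 87, 95, 107, 117, 124]

Fragment lengths:
  2→10: 8 bp
  10→26: 16 bp
  26→32: 6 bp
  32→44: 12 bp
  44→57: 13 bp
  57→79: 22 bp
  79→87: 8 bp
  87→95: 8 bp
  95→107: 12 bp
  107→117: 10 bp
  117→124: 7 bp
  124→2 (wrap): 129-124+2 = 7 bp

[6,7,7,8,8,8,10,12,12,13,16,22]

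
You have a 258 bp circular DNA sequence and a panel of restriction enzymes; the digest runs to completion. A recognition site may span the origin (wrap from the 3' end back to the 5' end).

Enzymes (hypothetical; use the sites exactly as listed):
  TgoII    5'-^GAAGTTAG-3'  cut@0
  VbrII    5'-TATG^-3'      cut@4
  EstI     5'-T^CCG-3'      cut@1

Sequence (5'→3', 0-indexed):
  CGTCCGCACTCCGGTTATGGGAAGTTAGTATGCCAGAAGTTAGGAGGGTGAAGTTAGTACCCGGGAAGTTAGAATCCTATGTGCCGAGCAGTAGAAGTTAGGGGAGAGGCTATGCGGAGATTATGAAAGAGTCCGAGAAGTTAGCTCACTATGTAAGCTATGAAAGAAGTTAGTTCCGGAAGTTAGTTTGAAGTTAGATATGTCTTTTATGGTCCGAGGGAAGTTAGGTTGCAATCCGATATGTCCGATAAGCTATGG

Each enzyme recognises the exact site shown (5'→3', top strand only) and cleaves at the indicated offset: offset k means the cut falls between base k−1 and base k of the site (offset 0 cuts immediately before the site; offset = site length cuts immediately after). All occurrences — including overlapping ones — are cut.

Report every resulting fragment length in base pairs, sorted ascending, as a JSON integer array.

[1,1,2,3,3,3,4,4,6,7,7,8,9,9,9,10,11,11,12,12,13,13,14,15,16,17,17,21]

Per-enzyme occurrences:
  TgoII GAAGTTAG/0: at [20, 35, 49, 64, 93, 136, 165, 178, 189, 219] ⇒ [20, 35, 49, 64, 93, 136, 165, 178, 189, 219]
  VbrII TATG/4: at [15, 28, 77, 110, 121, 149, 158, 198, 207, 239, 253] ⇒ [19, 32, 81, 114, 125, 153, 162, 202, 211, 243, 257]
  EstI TCCG/1: at [2, 9, 131, 174, 212, 234, 243] ⇒ [3, 10, 132, 175, 213, 235, 244]

All cut coordinates (distinct, sorted): [3, 10, 19, 20, 32, 35, 49, 64, 81, 93, 114, 125, 132, 136, 153, 162, 165, 175, 178, 189, 202, 211, 213, 219, 235, 243, 244, 257]

Fragment lengths:
  3→10: 7 bp
  10→19: 9 bp
  19→20: 1 bp
  20→32: 12 bp
  32→35: 3 bp
  35→49: 14 bp
  49→64: 15 bp
  64→81: 17 bp
  81→93: 12 bp
  93→114: 21 bp
  114→125: 11 bp
  125→132: 7 bp
  132→136: 4 bp
  136→153: 17 bp
  153→162: 9 bp
  162→165: 3 bp
  165→175: 10 bp
  175→178: 3 bp
  178→189: 11 bp
  189→202: 13 bp
  202→211: 9 bp
  211→213: 2 bp
  213→219: 6 bp
  219→235: 16 bp
  235→243: 8 bp
  243→244: 1 bp
  244→257: 13 bp
  257→3 (wrap): 258-257+3 = 4 bp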